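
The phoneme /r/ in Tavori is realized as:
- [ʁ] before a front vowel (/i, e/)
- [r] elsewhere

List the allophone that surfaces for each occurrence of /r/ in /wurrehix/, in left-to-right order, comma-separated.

Occurrence 1 (position 3): no conditioning environment matches → elsewhere allophone [r].
Occurrence 2 (position 4): before a front vowel (/i, e/) → [ʁ].

[r], [ʁ]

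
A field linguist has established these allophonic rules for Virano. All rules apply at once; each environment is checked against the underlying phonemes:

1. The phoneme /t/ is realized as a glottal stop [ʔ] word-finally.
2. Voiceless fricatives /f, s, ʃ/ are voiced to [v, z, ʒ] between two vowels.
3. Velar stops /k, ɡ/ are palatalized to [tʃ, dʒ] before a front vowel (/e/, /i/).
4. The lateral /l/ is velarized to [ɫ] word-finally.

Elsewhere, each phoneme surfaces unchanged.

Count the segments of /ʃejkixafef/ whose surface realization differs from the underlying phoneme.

Segments that undergo a rule: /k/ → [tʃ] (rule 3); /f/ → [v] (rule 2).
All other segments surface unchanged.

2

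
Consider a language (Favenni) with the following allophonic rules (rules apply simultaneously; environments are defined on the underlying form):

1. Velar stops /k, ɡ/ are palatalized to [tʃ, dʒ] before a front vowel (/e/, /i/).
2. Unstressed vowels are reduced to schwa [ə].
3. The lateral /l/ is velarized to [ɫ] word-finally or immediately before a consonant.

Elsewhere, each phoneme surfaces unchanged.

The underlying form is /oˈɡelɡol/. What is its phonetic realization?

/o/ (word-initial) occurs in an unstressed syllable → [ə] by rule 2.
/ɡ/ — between /o/ and /e/, before a front vowel — surfaces as [dʒ] (rule 1).
/e/ (between /ɡ/ and /l/) is in the target of rule 2 but the environment (in an unstressed syllable) is not met → [e].
/l/ meets the environment for rule 3 (word-finally or immediately before a consonant) → [ɫ].
/ɡ/ (between /l/ and /o/) fails the environment for rule 1, so it stays [ɡ].
/o/ (between /ɡ/ and /l/) occurs in an unstressed syllable → [ə] by rule 2.
/l/ (word-final): word-finally or immediately before a consonant, so rule 3 applies → [ɫ].

[əˈdʒeɫɡəɫ]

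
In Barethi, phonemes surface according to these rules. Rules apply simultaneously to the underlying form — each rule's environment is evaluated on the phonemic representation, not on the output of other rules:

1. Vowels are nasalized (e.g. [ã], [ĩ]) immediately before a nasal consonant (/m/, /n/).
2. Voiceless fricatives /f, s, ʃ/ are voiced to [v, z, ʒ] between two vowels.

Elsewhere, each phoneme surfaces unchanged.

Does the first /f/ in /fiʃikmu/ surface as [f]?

/f/ — word-initial; rule 2 does not apply here → [f].
The actual realization is [f], which matches [f].

Yes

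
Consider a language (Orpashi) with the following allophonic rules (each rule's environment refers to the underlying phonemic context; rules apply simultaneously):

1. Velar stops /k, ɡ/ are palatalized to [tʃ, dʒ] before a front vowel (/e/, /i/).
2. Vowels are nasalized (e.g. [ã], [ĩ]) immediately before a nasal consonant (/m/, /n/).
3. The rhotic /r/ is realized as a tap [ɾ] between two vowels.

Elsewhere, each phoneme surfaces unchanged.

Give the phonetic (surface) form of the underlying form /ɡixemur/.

/ɡ/ (word-initial): before a front vowel, so rule 1 applies → [dʒ].
/i/ (between /ɡ/ and /x/) fails the environment for rule 2, so it stays [i].
/x/ — not in any rule's target class → [x].
/e/ (between /x/ and /m/): before a nasal consonant, so rule 2 applies → [ẽ].
/m/ (between /e/ and /u/) is unaffected → [m].
/u/ (between /m/ and /r/): rule 2 targets it, but not before a nasal consonant → unchanged [u].
/r/ (word-final): rule 3 targets it, but not between two vowels → unchanged [r].

[dʒixẽmur]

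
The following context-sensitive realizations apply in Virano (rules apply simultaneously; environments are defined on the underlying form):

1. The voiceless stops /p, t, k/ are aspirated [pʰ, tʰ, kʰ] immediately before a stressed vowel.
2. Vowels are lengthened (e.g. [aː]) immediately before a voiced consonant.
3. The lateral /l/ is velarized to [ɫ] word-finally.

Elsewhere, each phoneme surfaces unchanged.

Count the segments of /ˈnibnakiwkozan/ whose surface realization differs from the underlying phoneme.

4

Segments that undergo a rule: /i/ → [iː] (rule 2); /i/ → [iː] (rule 2); /o/ → [oː] (rule 2); /a/ → [aː] (rule 2).
All other segments surface unchanged.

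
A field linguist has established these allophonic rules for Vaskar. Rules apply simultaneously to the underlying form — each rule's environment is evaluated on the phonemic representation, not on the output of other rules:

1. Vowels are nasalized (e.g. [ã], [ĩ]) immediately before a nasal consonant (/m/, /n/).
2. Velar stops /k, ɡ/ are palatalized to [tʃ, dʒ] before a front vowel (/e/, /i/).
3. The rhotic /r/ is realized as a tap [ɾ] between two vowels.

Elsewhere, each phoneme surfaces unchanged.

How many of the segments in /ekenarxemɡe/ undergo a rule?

Segments that undergo a rule: /k/ → [tʃ] (rule 2); /e/ → [ẽ] (rule 1); /e/ → [ẽ] (rule 1); /ɡ/ → [dʒ] (rule 2).
All other segments surface unchanged.

4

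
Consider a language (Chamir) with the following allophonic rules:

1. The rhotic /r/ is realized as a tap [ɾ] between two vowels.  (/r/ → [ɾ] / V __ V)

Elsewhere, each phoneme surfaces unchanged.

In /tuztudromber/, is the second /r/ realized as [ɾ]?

No

/r/ (word-final) is in the target of rule 1 but the environment (between two vowels) is not met → [r].
The actual realization is [r], not [ɾ].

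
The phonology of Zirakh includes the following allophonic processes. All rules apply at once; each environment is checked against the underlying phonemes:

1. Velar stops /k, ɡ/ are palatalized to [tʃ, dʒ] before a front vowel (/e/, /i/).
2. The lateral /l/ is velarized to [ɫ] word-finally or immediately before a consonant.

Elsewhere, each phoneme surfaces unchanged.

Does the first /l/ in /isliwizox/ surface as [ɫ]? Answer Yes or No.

No

/l/ (between /s/ and /i/) is in the target of rule 2 but the environment (word-finally or immediately before a consonant) is not met → [l].
The actual realization is [l], not [ɫ].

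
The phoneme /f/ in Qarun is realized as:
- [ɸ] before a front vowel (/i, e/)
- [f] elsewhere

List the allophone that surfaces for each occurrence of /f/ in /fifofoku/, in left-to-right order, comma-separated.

Occurrence 1 (position 1): before a front vowel (/i, e/) → [ɸ].
Occurrence 2 (position 3): no conditioning environment matches → elsewhere allophone [f].
Occurrence 3 (position 5): no conditioning environment matches → elsewhere allophone [f].

[ɸ], [f], [f]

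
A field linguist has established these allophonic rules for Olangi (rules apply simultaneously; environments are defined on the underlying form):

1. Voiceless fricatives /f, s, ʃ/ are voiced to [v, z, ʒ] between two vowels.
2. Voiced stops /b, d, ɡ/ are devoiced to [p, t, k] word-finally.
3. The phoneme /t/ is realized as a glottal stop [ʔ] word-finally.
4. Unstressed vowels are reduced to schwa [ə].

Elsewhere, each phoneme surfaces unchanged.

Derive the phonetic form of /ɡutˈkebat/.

[ɡətˈkebəʔ]

/ɡ/ (word-initial) is in the target of rule 2 but the environment (word-finally) is not met → [ɡ].
/u/ (between /ɡ/ and /t/) occurs in an unstressed syllable → [ə] by rule 4.
/t/ — between /u/ and /k/; rule 3 does not apply here → [t].
/e/ (between /k/ and /b/) fails the environment for rule 4, so it stays [e].
/b/ — between /e/ and /a/; rule 2 does not apply here → [b].
/a/ meets the environment for rule 4 (in an unstressed syllable) → [ə].
/t/ — word-final, word-finally — surfaces as [ʔ] (rule 3).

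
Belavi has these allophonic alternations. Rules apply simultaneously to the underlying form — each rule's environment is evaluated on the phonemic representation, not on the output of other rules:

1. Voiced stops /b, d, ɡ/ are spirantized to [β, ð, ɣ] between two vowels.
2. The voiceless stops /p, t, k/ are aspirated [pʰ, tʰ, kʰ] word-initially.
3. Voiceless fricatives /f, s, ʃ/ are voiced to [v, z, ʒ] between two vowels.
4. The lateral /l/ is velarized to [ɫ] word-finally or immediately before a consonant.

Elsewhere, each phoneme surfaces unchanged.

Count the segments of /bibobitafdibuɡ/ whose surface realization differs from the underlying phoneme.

3

Segments that undergo a rule: /b/ → [β] (rule 1); /b/ → [β] (rule 1); /b/ → [β] (rule 1).
All other segments surface unchanged.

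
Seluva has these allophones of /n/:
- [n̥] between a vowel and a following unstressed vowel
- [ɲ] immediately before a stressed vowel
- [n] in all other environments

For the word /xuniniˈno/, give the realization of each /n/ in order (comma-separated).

Occurrence 1 (position 3): between a vowel and a following unstressed vowel → [n̥].
Occurrence 2 (position 5): between a vowel and a following unstressed vowel → [n̥].
Occurrence 3 (position 7): immediately before a stressed vowel → [ɲ].

[n̥], [n̥], [ɲ]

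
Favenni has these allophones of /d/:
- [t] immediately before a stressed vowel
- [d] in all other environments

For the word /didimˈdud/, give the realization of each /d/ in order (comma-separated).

Occurrence 1 (position 1): no conditioning environment matches → elsewhere allophone [d].
Occurrence 2 (position 3): no conditioning environment matches → elsewhere allophone [d].
Occurrence 3 (position 6): immediately before a stressed vowel → [t].
Occurrence 4 (position 8): no conditioning environment matches → elsewhere allophone [d].

[d], [d], [t], [d]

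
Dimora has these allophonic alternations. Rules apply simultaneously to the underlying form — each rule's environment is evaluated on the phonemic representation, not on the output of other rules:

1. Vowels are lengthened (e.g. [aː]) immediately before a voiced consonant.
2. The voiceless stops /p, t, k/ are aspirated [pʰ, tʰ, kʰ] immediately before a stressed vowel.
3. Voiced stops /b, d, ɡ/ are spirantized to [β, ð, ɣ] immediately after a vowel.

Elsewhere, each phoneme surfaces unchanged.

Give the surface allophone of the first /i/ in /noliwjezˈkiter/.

[iː]

Rule 1 applies to /i/ (between /l/ and /w/: before a voiced consonant) → [iː].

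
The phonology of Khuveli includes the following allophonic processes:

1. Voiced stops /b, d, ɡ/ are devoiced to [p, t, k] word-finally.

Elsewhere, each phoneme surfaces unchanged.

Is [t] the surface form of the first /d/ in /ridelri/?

/d/ (between /i/ and /e/): rule 1 targets it, but not word-finally → unchanged [d].
The actual realization is [d], not [t].

No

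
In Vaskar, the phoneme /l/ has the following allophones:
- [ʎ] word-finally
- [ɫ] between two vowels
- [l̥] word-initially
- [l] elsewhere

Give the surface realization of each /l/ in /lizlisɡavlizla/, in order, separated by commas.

[l̥], [l], [l], [l]

Occurrence 1 (position 1): word-initially → [l̥].
Occurrence 2 (position 4): no conditioning environment matches → elsewhere allophone [l].
Occurrence 3 (position 10): no conditioning environment matches → elsewhere allophone [l].
Occurrence 4 (position 13): no conditioning environment matches → elsewhere allophone [l].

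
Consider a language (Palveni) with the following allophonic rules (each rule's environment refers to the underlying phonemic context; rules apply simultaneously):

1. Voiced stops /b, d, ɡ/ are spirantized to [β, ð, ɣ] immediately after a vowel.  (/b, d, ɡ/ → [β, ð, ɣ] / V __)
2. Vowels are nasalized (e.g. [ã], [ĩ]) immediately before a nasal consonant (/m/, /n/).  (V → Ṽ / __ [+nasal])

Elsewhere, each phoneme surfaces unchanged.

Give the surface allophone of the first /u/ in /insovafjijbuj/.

/u/ (between /b/ and /j/): rule 2 targets it, but not before a nasal consonant → unchanged [u].

[u]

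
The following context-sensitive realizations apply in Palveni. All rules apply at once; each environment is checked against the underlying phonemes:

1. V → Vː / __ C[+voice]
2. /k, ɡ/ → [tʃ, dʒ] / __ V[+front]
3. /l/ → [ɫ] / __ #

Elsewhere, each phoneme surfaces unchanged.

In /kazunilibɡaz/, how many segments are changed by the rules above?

Segments that undergo a rule: /a/ → [aː] (rule 1); /u/ → [uː] (rule 1); /i/ → [iː] (rule 1); /i/ → [iː] (rule 1); /a/ → [aː] (rule 1).
All other segments surface unchanged.

5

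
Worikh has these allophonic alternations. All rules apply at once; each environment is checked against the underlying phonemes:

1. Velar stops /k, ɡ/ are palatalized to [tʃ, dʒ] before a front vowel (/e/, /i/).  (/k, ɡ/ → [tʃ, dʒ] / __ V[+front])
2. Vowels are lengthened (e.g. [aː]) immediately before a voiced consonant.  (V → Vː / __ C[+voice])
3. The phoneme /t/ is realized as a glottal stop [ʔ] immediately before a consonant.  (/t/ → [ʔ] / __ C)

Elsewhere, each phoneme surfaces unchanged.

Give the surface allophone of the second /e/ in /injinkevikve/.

/e/ (word-final) fails the environment for rule 2, so it stays [e].

[e]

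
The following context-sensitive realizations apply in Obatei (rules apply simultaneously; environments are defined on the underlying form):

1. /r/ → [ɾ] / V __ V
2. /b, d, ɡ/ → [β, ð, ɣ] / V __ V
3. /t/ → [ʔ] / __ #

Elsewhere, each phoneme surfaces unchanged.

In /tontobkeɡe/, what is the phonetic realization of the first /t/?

/t/ (word-initial) fails the environment for rule 3, so it stays [t].

[t]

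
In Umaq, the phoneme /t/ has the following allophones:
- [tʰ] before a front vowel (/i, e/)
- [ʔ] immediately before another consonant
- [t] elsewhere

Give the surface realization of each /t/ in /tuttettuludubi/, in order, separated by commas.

[t], [ʔ], [tʰ], [ʔ], [t]

Occurrence 1 (position 1): no conditioning environment matches → elsewhere allophone [t].
Occurrence 2 (position 3): immediately before another consonant → [ʔ].
Occurrence 3 (position 4): before a front vowel (/i, e/) → [tʰ].
Occurrence 4 (position 6): immediately before another consonant → [ʔ].
Occurrence 5 (position 7): no conditioning environment matches → elsewhere allophone [t].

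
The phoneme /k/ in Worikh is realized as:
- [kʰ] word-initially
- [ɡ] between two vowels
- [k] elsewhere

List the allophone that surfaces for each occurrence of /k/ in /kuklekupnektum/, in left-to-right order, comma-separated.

[kʰ], [k], [ɡ], [k]

Occurrence 1 (position 1): word-initially → [kʰ].
Occurrence 2 (position 3): no conditioning environment matches → elsewhere allophone [k].
Occurrence 3 (position 6): between two vowels → [ɡ].
Occurrence 4 (position 11): no conditioning environment matches → elsewhere allophone [k].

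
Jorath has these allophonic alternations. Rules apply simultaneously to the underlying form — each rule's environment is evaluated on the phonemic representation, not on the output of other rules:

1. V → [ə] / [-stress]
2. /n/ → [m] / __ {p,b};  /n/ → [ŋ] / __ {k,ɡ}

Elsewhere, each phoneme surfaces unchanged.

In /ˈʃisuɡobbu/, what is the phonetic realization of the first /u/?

/u/ (between /s/ and /ɡ/): in an unstressed syllable, so rule 1 applies → [ə].

[ə]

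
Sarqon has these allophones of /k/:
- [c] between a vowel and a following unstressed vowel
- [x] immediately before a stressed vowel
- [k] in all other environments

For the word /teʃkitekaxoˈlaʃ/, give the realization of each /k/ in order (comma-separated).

Occurrence 1 (position 4): no conditioning environment matches → elsewhere allophone [k].
Occurrence 2 (position 8): between a vowel and a following unstressed vowel → [c].

[k], [c]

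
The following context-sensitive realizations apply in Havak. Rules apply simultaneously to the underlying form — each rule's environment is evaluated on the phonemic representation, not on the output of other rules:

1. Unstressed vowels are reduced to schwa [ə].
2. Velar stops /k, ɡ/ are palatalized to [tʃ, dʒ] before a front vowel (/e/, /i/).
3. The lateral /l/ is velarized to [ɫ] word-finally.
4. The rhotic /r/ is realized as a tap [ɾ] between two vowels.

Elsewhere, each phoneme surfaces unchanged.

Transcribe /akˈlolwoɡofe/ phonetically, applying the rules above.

/a/ — word-initial, in an unstressed syllable — surfaces as [ə] (rule 1).
/k/ — between /a/ and /l/; rule 2 does not apply here → [k].
/l/ (between /k/ and /o/) fails the environment for rule 3, so it stays [l].
/o/ — between /l/ and /l/; rule 1 does not apply here → [o].
/l/ — between /o/ and /w/; rule 3 does not apply here → [l].
Rule 1 applies to /o/ (between /w/ and /ɡ/: in an unstressed syllable) → [ə].
/ɡ/ (between /o/ and /o/) is in the target of rule 2 but the environment (before a front vowel) is not met → [ɡ].
/o/ — between /ɡ/ and /f/, in an unstressed syllable — surfaces as [ə] (rule 1).
/e/ (word-final) occurs in an unstressed syllable → [ə] by rule 1.

[əkˈlolwəɡəfə]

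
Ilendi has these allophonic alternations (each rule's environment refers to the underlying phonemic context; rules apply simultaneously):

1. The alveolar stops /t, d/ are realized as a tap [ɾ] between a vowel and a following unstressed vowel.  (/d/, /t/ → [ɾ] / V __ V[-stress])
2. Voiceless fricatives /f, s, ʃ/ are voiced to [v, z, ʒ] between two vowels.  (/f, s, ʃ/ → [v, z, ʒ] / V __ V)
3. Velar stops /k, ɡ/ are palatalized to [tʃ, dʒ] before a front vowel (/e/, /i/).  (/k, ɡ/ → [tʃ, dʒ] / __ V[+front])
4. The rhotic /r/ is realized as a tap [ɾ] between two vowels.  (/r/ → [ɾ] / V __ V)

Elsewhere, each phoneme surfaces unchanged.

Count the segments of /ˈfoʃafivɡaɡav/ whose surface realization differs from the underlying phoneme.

Segments that undergo a rule: /ʃ/ → [ʒ] (rule 2); /f/ → [v] (rule 2).
All other segments surface unchanged.

2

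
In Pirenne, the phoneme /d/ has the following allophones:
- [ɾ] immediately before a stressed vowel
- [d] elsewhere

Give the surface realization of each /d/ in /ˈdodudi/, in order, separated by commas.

[ɾ], [d], [d]

Occurrence 1 (position 1): immediately before a stressed vowel → [ɾ].
Occurrence 2 (position 3): no conditioning environment matches → elsewhere allophone [d].
Occurrence 3 (position 5): no conditioning environment matches → elsewhere allophone [d].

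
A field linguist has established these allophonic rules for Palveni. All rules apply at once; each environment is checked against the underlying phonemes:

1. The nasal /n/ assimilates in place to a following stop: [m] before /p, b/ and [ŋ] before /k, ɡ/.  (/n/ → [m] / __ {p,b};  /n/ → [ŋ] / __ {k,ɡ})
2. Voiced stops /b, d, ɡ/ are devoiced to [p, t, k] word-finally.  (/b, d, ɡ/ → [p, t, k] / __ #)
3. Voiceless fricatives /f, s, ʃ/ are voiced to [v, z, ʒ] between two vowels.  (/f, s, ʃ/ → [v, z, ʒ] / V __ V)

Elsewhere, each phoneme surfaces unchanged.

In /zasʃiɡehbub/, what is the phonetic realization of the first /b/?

/b/ (between /h/ and /u/): rule 2 targets it, but not word-finally → unchanged [b].

[b]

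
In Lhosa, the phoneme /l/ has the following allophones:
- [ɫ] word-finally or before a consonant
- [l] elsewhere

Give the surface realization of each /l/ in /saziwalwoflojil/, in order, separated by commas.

Occurrence 1 (position 7): word-finally or before a consonant → [ɫ].
Occurrence 2 (position 11): no conditioning environment matches → elsewhere allophone [l].
Occurrence 3 (position 15): word-finally or before a consonant → [ɫ].

[ɫ], [l], [ɫ]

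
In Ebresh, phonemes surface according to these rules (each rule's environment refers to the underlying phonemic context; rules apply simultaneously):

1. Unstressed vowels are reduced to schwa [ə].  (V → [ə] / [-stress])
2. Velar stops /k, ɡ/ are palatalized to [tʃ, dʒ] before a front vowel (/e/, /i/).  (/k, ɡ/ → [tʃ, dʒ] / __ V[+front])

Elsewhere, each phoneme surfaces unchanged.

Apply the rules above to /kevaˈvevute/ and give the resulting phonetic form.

[tʃəvəˈvevətə]

/k/ — word-initial, before a front vowel — surfaces as [tʃ] (rule 2).
/e/ meets the environment for rule 1 (in an unstressed syllable) → [ə].
/v/ stays [v].
/a/ — between /v/ and /v/, in an unstressed syllable — surfaces as [ə] (rule 1).
/v/ — not in any rule's target class → [v].
/e/ (between /v/ and /v/) is in the target of rule 1 but the environment (in an unstressed syllable) is not met → [e].
/v/ (between /e/ and /u/) is unaffected → [v].
/u/ meets the environment for rule 1 (in an unstressed syllable) → [ə].
/t/ — not in any rule's target class → [t].
/e/ (word-final): in an unstressed syllable, so rule 1 applies → [ə].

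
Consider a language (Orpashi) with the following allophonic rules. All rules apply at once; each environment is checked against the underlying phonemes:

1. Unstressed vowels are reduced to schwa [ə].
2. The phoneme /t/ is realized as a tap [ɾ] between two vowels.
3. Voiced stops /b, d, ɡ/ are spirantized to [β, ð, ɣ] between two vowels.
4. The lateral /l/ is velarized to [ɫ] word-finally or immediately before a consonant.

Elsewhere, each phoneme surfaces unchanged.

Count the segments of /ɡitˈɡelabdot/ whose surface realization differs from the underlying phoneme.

3

Segments that undergo a rule: /i/ → [ə] (rule 1); /a/ → [ə] (rule 1); /o/ → [ə] (rule 1).
All other segments surface unchanged.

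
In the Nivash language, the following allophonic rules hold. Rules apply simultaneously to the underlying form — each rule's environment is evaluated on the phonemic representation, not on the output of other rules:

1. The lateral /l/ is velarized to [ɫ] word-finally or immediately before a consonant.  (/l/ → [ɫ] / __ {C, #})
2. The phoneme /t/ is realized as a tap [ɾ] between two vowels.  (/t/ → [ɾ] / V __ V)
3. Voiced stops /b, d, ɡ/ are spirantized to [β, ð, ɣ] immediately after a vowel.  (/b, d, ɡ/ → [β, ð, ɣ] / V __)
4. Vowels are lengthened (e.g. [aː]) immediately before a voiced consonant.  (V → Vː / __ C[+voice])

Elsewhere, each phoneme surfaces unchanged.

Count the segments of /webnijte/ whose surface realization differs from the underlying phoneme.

3

Segments that undergo a rule: /e/ → [eː] (rule 4); /b/ → [β] (rule 3); /i/ → [iː] (rule 4).
All other segments surface unchanged.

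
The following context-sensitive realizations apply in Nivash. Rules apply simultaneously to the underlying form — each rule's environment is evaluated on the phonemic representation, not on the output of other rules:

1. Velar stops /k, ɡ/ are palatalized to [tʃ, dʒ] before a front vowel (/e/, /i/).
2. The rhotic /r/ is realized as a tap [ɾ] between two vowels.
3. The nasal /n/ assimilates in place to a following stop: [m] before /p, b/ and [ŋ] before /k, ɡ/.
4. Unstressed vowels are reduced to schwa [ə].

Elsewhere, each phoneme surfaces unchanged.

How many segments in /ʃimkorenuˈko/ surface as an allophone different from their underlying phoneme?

5

Segments that undergo a rule: /i/ → [ə] (rule 4); /o/ → [ə] (rule 4); /r/ → [ɾ] (rule 2); /e/ → [ə] (rule 4); /u/ → [ə] (rule 4).
All other segments surface unchanged.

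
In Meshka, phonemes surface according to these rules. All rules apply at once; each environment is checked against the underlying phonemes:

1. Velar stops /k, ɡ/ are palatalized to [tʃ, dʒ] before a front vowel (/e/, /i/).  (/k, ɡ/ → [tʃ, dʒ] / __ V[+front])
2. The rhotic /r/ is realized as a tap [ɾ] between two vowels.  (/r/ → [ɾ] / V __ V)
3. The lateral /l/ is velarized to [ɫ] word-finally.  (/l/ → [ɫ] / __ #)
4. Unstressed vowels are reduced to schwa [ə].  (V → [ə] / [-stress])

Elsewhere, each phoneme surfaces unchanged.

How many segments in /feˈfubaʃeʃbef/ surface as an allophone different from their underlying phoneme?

4

Segments that undergo a rule: /e/ → [ə] (rule 4); /a/ → [ə] (rule 4); /e/ → [ə] (rule 4); /e/ → [ə] (rule 4).
All other segments surface unchanged.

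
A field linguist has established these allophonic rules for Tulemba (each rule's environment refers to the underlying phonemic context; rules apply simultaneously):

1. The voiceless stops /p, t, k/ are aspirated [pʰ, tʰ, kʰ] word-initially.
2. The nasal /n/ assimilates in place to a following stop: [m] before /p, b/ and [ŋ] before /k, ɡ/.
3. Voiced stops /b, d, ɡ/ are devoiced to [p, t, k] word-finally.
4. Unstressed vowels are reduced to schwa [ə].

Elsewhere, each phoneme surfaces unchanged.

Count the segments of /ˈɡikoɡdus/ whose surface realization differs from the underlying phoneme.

Segments that undergo a rule: /o/ → [ə] (rule 4); /u/ → [ə] (rule 4).
All other segments surface unchanged.

2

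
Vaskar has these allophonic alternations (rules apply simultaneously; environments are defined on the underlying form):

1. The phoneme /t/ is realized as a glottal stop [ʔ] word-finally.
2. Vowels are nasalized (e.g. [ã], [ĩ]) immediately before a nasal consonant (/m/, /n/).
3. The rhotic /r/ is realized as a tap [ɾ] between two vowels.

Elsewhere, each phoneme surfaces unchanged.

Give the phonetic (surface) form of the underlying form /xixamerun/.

/x/ — not in any rule's target class → [x].
/i/ (between /x/ and /x/): rule 2 targets it, but not before a nasal consonant → unchanged [i].
/x/ (between /i/ and /a/): no rule targets it → [x].
/a/ meets the environment for rule 2 (before a nasal consonant) → [ã].
/m/ stays [m].
/e/ (between /m/ and /r/) fails the environment for rule 2, so it stays [e].
Rule 3 applies to /r/ (between /e/ and /u/: between two vowels) → [ɾ].
/u/ (between /r/ and /n/): before a nasal consonant, so rule 2 applies → [ũ].
/n/ stays [n].

[xixãmeɾũn]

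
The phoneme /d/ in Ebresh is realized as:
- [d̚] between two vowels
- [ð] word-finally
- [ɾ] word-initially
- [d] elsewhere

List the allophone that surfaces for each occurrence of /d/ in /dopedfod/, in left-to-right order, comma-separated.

Occurrence 1 (position 1): word-initially → [ɾ].
Occurrence 2 (position 5): no conditioning environment matches → elsewhere allophone [d].
Occurrence 3 (position 8): word-finally → [ð].

[ɾ], [d], [ð]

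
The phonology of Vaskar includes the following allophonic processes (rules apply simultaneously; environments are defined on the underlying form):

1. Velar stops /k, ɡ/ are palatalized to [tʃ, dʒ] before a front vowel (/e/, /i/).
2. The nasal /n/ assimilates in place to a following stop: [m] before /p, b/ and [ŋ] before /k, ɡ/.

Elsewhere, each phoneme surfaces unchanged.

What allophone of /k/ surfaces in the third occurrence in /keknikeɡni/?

/k/ (between /i/ and /e/) occurs before a front vowel → [tʃ] by rule 1.

[tʃ]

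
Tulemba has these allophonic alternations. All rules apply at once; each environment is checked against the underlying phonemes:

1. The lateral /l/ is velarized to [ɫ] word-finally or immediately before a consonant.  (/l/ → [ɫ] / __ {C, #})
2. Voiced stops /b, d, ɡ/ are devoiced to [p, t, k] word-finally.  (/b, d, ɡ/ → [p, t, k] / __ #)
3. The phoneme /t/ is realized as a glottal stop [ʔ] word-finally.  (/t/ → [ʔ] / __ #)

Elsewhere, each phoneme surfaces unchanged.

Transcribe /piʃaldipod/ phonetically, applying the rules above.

/p/ — not in any rule's target class → [p].
/i/ — not in any rule's target class → [i].
/ʃ/ stays [ʃ].
/a/ (between /ʃ/ and /l/) is unaffected → [a].
/l/ (between /a/ and /d/): word-finally or immediately before a consonant, so rule 1 applies → [ɫ].
/d/ (between /l/ and /i/) is in the target of rule 2 but the environment (word-finally) is not met → [d].
/i/ (between /d/ and /p/): no rule targets it → [i].
/p/ — not in any rule's target class → [p].
/o/ (between /p/ and /d/): no rule targets it → [o].
Rule 2 applies to /d/ (word-final: word-finally) → [t].

[piʃaɫdipot]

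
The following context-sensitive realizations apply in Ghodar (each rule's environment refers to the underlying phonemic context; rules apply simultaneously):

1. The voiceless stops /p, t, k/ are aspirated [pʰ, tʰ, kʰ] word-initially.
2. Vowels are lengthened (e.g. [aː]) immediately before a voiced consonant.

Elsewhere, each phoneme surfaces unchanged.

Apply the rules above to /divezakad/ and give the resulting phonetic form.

[diːveːzakaːd]

Rule 2 applies to /i/ (between /d/ and /v/: before a voiced consonant) → [iː].
/e/ meets the environment for rule 2 (before a voiced consonant) → [eː].
/a/ (between /z/ and /k/): rule 2 targets it, but not before a voiced consonant → unchanged [a].
/k/ (between /a/ and /a/) is in the target of rule 1 but the environment (word-initially) is not met → [k].
/a/ (between /k/ and /d/): before a voiced consonant, so rule 2 applies → [aː].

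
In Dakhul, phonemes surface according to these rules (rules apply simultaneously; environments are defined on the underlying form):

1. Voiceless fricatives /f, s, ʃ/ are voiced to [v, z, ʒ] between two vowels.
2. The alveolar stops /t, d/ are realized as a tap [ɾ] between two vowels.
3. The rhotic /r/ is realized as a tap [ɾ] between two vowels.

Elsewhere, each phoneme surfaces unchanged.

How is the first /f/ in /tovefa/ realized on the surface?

[v]

/f/ (between /e/ and /a/) occurs between two vowels → [v] by rule 1.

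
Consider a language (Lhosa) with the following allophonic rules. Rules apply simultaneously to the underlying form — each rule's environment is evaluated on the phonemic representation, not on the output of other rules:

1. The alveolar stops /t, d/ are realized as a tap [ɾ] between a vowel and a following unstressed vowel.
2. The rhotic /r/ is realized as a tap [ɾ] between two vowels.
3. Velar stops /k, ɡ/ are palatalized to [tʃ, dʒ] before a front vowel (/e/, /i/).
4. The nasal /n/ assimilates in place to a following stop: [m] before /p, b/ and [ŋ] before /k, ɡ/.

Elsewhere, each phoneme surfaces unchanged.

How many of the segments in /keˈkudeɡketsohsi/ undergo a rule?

3

Segments that undergo a rule: /k/ → [tʃ] (rule 3); /d/ → [ɾ] (rule 1); /k/ → [tʃ] (rule 3).
All other segments surface unchanged.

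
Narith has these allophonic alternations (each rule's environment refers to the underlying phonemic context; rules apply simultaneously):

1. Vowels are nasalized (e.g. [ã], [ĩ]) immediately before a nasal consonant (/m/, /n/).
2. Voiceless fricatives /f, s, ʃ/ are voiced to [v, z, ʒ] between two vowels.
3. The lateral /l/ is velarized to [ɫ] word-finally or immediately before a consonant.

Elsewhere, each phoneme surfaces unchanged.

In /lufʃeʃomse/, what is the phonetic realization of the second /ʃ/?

/ʃ/ (between /e/ and /o/) occurs between two vowels → [ʒ] by rule 2.

[ʒ]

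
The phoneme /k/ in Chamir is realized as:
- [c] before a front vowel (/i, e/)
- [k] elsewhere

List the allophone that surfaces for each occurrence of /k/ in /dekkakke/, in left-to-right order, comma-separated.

[k], [k], [k], [c]

Occurrence 1 (position 3): no conditioning environment matches → elsewhere allophone [k].
Occurrence 2 (position 4): no conditioning environment matches → elsewhere allophone [k].
Occurrence 3 (position 6): no conditioning environment matches → elsewhere allophone [k].
Occurrence 4 (position 7): before a front vowel → [c].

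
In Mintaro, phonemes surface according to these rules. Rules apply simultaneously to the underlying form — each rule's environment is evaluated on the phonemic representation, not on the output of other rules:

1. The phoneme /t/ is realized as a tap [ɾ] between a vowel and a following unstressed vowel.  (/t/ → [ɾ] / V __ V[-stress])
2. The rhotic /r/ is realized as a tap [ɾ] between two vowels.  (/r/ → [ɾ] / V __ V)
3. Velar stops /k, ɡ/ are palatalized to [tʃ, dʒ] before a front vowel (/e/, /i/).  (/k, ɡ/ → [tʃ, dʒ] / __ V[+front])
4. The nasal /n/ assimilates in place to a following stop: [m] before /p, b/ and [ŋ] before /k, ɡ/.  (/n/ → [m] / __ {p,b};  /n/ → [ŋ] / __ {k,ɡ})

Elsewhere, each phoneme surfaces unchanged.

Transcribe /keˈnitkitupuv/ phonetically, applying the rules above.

/k/ (word-initial): before a front vowel, so rule 3 applies → [tʃ].
/e/ (between /k/ and /n/): no rule targets it → [e].
/n/ (between /e/ and /i/): rule 4 targets it, but not before a labial or velar stop → unchanged [n].
/i/ stays [i].
/t/ — between /i/ and /k/; rule 1 does not apply here → [t].
/k/ (between /t/ and /i/) occurs before a front vowel → [tʃ] by rule 3.
/i/ (between /k/ and /t/) is unaffected → [i].
/t/ — between /i/ and /u/, between a vowel and a following unstressed vowel — surfaces as [ɾ] (rule 1).
/u/ — not in any rule's target class → [u].
/p/ — not in any rule's target class → [p].
/u/ (between /p/ and /v/): no rule targets it → [u].
/v/ (word-final): no rule targets it → [v].

[tʃeˈnittʃiɾupuv]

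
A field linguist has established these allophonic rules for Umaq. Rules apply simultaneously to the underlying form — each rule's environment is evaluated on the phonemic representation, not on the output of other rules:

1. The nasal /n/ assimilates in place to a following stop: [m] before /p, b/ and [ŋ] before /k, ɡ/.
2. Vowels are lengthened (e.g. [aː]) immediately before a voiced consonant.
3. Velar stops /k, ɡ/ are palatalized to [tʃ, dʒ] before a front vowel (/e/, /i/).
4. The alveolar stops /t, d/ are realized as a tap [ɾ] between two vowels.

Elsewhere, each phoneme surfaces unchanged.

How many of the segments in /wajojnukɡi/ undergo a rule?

3

Segments that undergo a rule: /a/ → [aː] (rule 2); /o/ → [oː] (rule 2); /ɡ/ → [dʒ] (rule 3).
All other segments surface unchanged.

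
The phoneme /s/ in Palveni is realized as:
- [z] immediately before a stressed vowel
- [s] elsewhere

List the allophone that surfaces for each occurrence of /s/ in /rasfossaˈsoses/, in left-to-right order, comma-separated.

Occurrence 1 (position 3): no conditioning environment matches → elsewhere allophone [s].
Occurrence 2 (position 6): no conditioning environment matches → elsewhere allophone [s].
Occurrence 3 (position 7): no conditioning environment matches → elsewhere allophone [s].
Occurrence 4 (position 9): immediately before a stressed vowel → [z].
Occurrence 5 (position 11): no conditioning environment matches → elsewhere allophone [s].
Occurrence 6 (position 13): no conditioning environment matches → elsewhere allophone [s].

[s], [s], [s], [z], [s], [s]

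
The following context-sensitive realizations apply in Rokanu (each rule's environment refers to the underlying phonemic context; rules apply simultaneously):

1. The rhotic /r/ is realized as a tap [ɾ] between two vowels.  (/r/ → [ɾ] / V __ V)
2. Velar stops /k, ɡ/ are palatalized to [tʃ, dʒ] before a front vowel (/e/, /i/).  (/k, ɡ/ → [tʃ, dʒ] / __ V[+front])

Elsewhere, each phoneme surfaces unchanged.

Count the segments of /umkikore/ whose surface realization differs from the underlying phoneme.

2

Segments that undergo a rule: /k/ → [tʃ] (rule 2); /r/ → [ɾ] (rule 1).
All other segments surface unchanged.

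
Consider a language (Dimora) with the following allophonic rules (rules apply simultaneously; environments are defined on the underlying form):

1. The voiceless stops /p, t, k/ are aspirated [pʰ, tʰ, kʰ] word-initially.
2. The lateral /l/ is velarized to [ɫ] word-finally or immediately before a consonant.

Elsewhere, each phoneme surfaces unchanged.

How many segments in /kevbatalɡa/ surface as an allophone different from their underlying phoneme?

2

Segments that undergo a rule: /k/ → [kʰ] (rule 1); /l/ → [ɫ] (rule 2).
All other segments surface unchanged.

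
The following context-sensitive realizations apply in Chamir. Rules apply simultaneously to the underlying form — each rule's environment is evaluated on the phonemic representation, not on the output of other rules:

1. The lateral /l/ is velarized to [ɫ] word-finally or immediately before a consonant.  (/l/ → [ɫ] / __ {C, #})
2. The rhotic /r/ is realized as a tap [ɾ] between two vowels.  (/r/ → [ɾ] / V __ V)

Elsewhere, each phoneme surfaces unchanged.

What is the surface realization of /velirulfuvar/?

/l/ (between /e/ and /i/) fails the environment for rule 1, so it stays [l].
Rule 2 applies to /r/ (between /i/ and /u/: between two vowels) → [ɾ].
/l/ (between /u/ and /f/): word-finally or immediately before a consonant, so rule 1 applies → [ɫ].
/r/ — word-final; rule 2 does not apply here → [r].

[veliɾuɫfuvar]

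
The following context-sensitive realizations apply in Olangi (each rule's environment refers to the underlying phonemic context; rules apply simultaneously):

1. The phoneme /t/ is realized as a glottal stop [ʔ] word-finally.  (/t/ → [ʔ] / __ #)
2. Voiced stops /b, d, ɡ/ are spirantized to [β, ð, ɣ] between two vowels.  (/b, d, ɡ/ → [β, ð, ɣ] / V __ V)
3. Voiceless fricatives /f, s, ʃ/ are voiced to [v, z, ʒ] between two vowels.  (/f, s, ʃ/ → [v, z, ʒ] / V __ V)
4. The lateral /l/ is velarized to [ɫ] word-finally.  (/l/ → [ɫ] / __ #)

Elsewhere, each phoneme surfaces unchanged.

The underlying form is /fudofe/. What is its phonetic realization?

/f/ — word-initial; rule 3 does not apply here → [f].
/u/ (between /f/ and /d/): no rule targets it → [u].
/d/ (between /u/ and /o/) occurs between two vowels → [ð] by rule 2.
/o/ — not in any rule's target class → [o].
/f/ — between /o/ and /e/, between two vowels — surfaces as [v] (rule 3).
/e/ (word-final): no rule targets it → [e].

[fuðove]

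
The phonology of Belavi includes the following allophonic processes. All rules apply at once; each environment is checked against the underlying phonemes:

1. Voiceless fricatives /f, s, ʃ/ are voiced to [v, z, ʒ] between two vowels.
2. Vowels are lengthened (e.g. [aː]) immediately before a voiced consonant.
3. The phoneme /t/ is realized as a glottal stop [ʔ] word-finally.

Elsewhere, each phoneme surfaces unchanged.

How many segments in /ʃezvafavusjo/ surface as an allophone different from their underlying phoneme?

Segments that undergo a rule: /e/ → [eː] (rule 2); /f/ → [v] (rule 1); /a/ → [aː] (rule 2).
All other segments surface unchanged.

3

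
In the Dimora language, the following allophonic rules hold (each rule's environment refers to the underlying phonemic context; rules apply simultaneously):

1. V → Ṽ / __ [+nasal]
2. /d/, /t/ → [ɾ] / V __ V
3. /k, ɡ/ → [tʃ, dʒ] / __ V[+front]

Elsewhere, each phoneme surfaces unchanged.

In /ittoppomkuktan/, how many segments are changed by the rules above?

Segments that undergo a rule: /o/ → [õ] (rule 1); /a/ → [ã] (rule 1).
All other segments surface unchanged.

2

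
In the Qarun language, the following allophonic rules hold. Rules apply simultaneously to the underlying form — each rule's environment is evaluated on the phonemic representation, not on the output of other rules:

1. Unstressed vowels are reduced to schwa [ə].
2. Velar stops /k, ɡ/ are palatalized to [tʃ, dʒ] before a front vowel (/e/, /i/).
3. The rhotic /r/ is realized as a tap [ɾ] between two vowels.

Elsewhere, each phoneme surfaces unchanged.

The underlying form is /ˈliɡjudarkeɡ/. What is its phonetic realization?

[ˈliɡjədərtʃəɡ]

/l/ (word-initial): no rule targets it → [l].
/i/ (between /l/ and /ɡ/) is in the target of rule 1 but the environment (in an unstressed syllable) is not met → [i].
/ɡ/ (between /i/ and /j/): rule 2 targets it, but not before a front vowel → unchanged [ɡ].
/j/ (between /ɡ/ and /u/) is unaffected → [j].
/u/ (between /j/ and /d/) occurs in an unstressed syllable → [ə] by rule 1.
/d/ (between /u/ and /a/): no rule targets it → [d].
Rule 1 applies to /a/ (between /d/ and /r/: in an unstressed syllable) → [ə].
/r/ (between /a/ and /k/) is in the target of rule 3 but the environment (between two vowels) is not met → [r].
/k/ meets the environment for rule 2 (before a front vowel) → [tʃ].
/e/ (between /k/ and /ɡ/): in an unstressed syllable, so rule 1 applies → [ə].
/ɡ/ (word-final) is in the target of rule 2 but the environment (before a front vowel) is not met → [ɡ].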